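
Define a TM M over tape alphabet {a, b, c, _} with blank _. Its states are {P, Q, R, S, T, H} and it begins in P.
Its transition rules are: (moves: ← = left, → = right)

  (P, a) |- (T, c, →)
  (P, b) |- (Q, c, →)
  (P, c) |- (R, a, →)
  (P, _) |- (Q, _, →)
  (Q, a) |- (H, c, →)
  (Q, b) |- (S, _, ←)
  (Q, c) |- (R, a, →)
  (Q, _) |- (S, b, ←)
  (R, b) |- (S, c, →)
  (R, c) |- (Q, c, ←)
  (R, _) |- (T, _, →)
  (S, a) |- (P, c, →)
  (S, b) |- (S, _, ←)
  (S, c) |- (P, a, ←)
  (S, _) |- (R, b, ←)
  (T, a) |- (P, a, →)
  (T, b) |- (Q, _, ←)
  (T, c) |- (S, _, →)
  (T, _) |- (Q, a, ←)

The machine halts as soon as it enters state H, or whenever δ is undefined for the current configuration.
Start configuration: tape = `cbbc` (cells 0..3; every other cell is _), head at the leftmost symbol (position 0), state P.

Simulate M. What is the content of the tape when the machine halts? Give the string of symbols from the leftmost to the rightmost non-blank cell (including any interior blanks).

P | [c]bbc___   read c → write a, move →, go to R
R | a[b]bc___   read b → write c, move →, go to S
S | ac[b]c___   read b → write _, move ←, go to S
S | a[c]_c___   read c → write a, move ←, go to P
P | [a]a_c___   read a → write c, move →, go to T
T | c[a]_c___   read a → write a, move →, go to P
P | ca[_]c___   read _ → write _, move →, go to Q
Q | ca_[c]___   read c → write a, move →, go to R
R | ca_a[_]__   read _ → write _, move →, go to T
T | ca_a_[_]_   read _ → write a, move ←, go to Q
Q | ca_a[_]a_   read _ → write b, move ←, go to S
S | ca_[a]ba_   read a → write c, move →, go to P
P | ca_c[b]a_   read b → write c, move →, go to Q
Q | ca_cc[a]_   read a → write c, move →, go to H
H | ca_ccc[_]
The non-blank tape span at halt is ca_ccc.

ca_ccc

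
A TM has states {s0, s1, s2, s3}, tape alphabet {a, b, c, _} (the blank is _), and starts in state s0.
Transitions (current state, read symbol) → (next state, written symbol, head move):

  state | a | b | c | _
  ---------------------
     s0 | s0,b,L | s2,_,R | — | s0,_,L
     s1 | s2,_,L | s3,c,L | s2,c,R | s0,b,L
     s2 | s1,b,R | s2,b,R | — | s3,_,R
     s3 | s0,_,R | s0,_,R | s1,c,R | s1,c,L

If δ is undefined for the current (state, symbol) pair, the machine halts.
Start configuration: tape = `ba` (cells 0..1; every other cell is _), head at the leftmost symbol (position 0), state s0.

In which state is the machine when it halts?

s2

state=s0 head=0 tape=[b]a___   (s0,b)→(s2,_,R)
state=s2 head=1 tape=_[a]___   (s2,a)→(s1,b,R)
state=s1 head=2 tape=_b[_]__   (s1,_)→(s0,b,L)
state=s0 head=1 tape=_[b]b__   (s0,b)→(s2,_,R)
state=s2 head=2 tape=__[b]__   (s2,b)→(s2,b,R)
state=s2 head=3 tape=__b[_]_   (s2,_)→(s3,_,R)
state=s3 head=4 tape=__b_[_]   (s3,_)→(s1,c,L)
state=s1 head=3 tape=__b[_]c   (s1,_)→(s0,b,L)
state=s0 head=2 tape=__[b]bc   (s0,b)→(s2,_,R)
state=s2 head=3 tape=___[b]c   (s2,b)→(s2,b,R)
state=s2 head=4 tape=___b[c]
No transition is defined for (s2, c); M halts in state s2.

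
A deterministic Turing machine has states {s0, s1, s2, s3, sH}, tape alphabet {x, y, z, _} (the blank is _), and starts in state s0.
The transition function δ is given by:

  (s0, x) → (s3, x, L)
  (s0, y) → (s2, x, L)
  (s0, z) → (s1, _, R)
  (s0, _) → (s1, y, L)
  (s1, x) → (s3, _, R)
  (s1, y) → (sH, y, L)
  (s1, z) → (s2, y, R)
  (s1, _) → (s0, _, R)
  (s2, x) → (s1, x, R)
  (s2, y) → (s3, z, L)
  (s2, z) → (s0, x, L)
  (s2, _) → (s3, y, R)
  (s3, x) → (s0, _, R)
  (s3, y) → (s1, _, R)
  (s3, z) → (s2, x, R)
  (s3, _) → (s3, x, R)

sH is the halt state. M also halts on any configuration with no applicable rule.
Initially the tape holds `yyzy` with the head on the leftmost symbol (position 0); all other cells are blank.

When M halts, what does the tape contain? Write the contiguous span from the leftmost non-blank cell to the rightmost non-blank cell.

s0 | _[y]yzy   read y → write x, move L, go to s2
s2 | [_]xyzy   read _ → write y, move R, go to s3
s3 | y[x]yzy   read x → write _, move R, go to s0
s0 | y_[y]zy   read y → write x, move L, go to s2
s2 | y[_]xzy   read _ → write y, move R, go to s3
s3 | yy[x]zy   read x → write _, move R, go to s0
s0 | yy_[z]y   read z → write _, move R, go to s1
s1 | yy__[y]   read y → write y, move L, go to sH
sH | yy_[_]y
The non-blank tape span at halt is yy__y.

yy__y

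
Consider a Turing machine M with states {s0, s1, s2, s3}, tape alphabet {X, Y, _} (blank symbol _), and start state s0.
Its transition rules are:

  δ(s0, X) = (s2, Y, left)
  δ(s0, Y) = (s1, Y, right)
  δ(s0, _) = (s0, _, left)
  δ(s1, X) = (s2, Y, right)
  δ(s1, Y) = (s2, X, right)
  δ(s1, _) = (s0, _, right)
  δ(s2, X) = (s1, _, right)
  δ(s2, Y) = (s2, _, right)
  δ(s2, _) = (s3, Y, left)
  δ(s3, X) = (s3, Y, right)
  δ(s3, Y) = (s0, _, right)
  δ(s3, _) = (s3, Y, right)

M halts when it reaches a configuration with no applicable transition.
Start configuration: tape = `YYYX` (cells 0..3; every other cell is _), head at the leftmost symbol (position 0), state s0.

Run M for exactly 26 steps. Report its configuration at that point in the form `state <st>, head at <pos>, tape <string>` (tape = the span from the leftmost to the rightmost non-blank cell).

state s1, head at 2, tape Y

state=s0 head=0 tape=[Y]YYX__   (s0,Y)→(s1,Y,right)
state=s1 head=1 tape=Y[Y]YX__   (s1,Y)→(s2,X,right)
state=s2 head=2 tape=YX[Y]X__   (s2,Y)→(s2,_,right)
state=s2 head=3 tape=YX_[X]__   (s2,X)→(s1,_,right)
state=s1 head=4 tape=YX__[_]_   (s1,_)→(s0,_,right)
state=s0 head=5 tape=YX___[_]   (s0,_)→(s0,_,left)
state=s0 head=4 tape=YX__[_]_   (s0,_)→(s0,_,left)
state=s0 head=3 tape=YX_[_]__   (s0,_)→(s0,_,left)
state=s0 head=2 tape=YX[_]___   (s0,_)→(s0,_,left)
state=s0 head=1 tape=Y[X]____   (s0,X)→(s2,Y,left)
state=s2 head=0 tape=[Y]Y____   (s2,Y)→(s2,_,right)
state=s2 head=1 tape=_[Y]____   (s2,Y)→(s2,_,right)
state=s2 head=2 tape=__[_]___   (s2,_)→(s3,Y,left)
state=s3 head=1 tape=_[_]Y___   (s3,_)→(s3,Y,right)
state=s3 head=2 tape=_Y[Y]___   (s3,Y)→(s0,_,right)
state=s0 head=3 tape=_Y_[_]__   (s0,_)→(s0,_,left)
state=s0 head=2 tape=_Y[_]___   (s0,_)→(s0,_,left)
state=s0 head=1 tape=_[Y]____   (s0,Y)→(s1,Y,right)
state=s1 head=2 tape=_Y[_]___   (s1,_)→(s0,_,right)
state=s0 head=3 tape=_Y_[_]__   (s0,_)→(s0,_,left)
state=s0 head=2 tape=_Y[_]___   (s0,_)→(s0,_,left)
state=s0 head=1 tape=_[Y]____   (s0,Y)→(s1,Y,right)
state=s1 head=2 tape=_Y[_]___   (s1,_)→(s0,_,right)
state=s0 head=3 tape=_Y_[_]__   (s0,_)→(s0,_,left)
state=s0 head=2 tape=_Y[_]___   (s0,_)→(s0,_,left)
state=s0 head=1 tape=_[Y]____   (s0,Y)→(s1,Y,right)
state=s1 head=2 tape=_Y[_]___
After 26 steps: state s1, head at 2, tape Y.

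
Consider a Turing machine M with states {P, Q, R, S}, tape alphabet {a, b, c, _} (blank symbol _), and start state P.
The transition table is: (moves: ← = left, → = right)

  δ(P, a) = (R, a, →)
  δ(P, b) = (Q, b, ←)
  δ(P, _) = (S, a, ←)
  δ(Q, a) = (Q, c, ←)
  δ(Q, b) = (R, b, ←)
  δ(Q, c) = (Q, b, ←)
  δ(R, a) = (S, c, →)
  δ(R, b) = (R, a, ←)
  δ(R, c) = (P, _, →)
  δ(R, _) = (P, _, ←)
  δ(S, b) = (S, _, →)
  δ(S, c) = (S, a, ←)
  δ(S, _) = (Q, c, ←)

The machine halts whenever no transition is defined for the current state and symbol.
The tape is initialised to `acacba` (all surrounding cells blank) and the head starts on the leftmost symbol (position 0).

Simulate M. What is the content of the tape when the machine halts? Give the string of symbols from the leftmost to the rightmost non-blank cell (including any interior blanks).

state=P head=0 tape=[a]cacba   (P,a)→(R,a,→)
state=R head=1 tape=a[c]acba   (R,c)→(P,_,→)
state=P head=2 tape=a_[a]cba   (P,a)→(R,a,→)
state=R head=3 tape=a_a[c]ba   (R,c)→(P,_,→)
state=P head=4 tape=a_a_[b]a   (P,b)→(Q,b,←)
state=Q head=3 tape=a_a[_]ba
The non-blank tape span at halt is a_a_ba.

a_a_ba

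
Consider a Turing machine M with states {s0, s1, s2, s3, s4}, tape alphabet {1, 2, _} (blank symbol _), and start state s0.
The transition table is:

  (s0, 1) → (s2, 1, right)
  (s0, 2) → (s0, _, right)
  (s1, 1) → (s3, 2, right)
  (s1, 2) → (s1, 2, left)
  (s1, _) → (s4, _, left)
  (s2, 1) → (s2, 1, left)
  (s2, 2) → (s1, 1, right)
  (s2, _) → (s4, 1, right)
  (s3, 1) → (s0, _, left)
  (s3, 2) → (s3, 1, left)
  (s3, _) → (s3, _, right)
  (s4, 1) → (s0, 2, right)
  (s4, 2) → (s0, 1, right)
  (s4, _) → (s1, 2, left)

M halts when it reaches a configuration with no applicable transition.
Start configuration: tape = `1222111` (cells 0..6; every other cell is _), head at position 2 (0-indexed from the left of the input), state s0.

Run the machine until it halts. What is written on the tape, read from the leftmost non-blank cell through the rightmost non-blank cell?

s0 | 12[2]2111   read 2 → write _, move right, go to s0
s0 | 12_[2]111   read 2 → write _, move right, go to s0
s0 | 12__[1]11   read 1 → write 1, move right, go to s2
s2 | 12__1[1]1   read 1 → write 1, move left, go to s2
s2 | 12__[1]11   read 1 → write 1, move left, go to s2
s2 | 12_[_]111   read _ → write 1, move right, go to s4
s4 | 12_1[1]11   read 1 → write 2, move right, go to s0
s0 | 12_12[1]1   read 1 → write 1, move right, go to s2
s2 | 12_121[1]   read 1 → write 1, move left, go to s2
s2 | 12_12[1]1   read 1 → write 1, move left, go to s2
s2 | 12_1[2]11   read 2 → write 1, move right, go to s1
s1 | 12_11[1]1   read 1 → write 2, move right, go to s3
s3 | 12_112[1]   read 1 → write _, move left, go to s0
s0 | 12_11[2]_   read 2 → write _, move right, go to s0
s0 | 12_11_[_]
The non-blank tape span at halt is 12_11.

12_11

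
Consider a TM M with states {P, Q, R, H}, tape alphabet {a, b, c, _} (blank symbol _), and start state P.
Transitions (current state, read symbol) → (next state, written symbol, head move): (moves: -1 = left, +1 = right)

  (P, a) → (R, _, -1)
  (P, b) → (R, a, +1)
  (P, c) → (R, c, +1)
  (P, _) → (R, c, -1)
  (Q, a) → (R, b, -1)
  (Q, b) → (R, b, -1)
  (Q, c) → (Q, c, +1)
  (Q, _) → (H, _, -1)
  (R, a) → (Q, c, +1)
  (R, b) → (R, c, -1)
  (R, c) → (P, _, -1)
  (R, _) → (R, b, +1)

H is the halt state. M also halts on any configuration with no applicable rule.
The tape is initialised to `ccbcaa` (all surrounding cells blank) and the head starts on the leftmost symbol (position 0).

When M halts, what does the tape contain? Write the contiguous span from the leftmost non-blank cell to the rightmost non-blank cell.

P | __[c]cbcaa_   read c → write c, move +1, go to R
R | __c[c]bcaa_   read c → write _, move -1, go to P
P | __[c]_bcaa_   read c → write c, move +1, go to R
R | __c[_]bcaa_   read _ → write b, move +1, go to R
R | __cb[b]caa_   read b → write c, move -1, go to R
R | __c[b]ccaa_   read b → write c, move -1, go to R
R | __[c]cccaa_   read c → write _, move -1, go to P
P | _[_]_cccaa_   read _ → write c, move -1, go to R
R | [_]c_cccaa_   read _ → write b, move +1, go to R
R | b[c]_cccaa_   read c → write _, move -1, go to P
P | [b]__cccaa_   read b → write a, move +1, go to R
R | a[_]_cccaa_   read _ → write b, move +1, go to R
R | ab[_]cccaa_   read _ → write b, move +1, go to R
R | abb[c]ccaa_   read c → write _, move -1, go to P
P | ab[b]_ccaa_   read b → write a, move +1, go to R
R | aba[_]ccaa_   read _ → write b, move +1, go to R
R | abab[c]caa_   read c → write _, move -1, go to P
P | aba[b]_caa_   read b → write a, move +1, go to R
R | abaa[_]caa_   read _ → write b, move +1, go to R
R | abaab[c]aa_   read c → write _, move -1, go to P
P | abaa[b]_aa_   read b → write a, move +1, go to R
R | abaaa[_]aa_   read _ → write b, move +1, go to R
R | abaaab[a]a_   read a → write c, move +1, go to Q
Q | abaaabc[a]_   read a → write b, move -1, go to R
R | abaaab[c]b_   read c → write _, move -1, go to P
P | abaaa[b]_b_   read b → write a, move +1, go to R
R | abaaaa[_]b_   read _ → write b, move +1, go to R
R | abaaaab[b]_   read b → write c, move -1, go to R
R | abaaaa[b]c_   read b → write c, move -1, go to R
R | abaaa[a]cc_   read a → write c, move +1, go to Q
Q | abaaac[c]c_   read c → write c, move +1, go to Q
Q | abaaacc[c]_   read c → write c, move +1, go to Q
Q | abaaaccc[_]   read _ → write _, move -1, go to H
H | abaaacc[c]_
The non-blank tape span at halt is abaaaccc.

abaaaccc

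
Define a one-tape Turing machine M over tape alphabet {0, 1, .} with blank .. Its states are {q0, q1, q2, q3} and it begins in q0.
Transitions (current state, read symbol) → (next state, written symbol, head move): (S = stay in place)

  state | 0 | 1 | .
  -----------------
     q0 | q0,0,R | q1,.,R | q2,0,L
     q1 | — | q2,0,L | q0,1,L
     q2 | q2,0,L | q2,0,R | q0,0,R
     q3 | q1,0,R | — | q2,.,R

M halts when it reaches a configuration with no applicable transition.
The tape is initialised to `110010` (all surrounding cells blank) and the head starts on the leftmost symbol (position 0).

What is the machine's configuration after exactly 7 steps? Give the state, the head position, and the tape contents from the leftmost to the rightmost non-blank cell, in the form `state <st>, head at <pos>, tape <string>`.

state q1, head at 5, tape 0000.0

state=q0 head=0 tape=[1]10010   (q0,1)→(q1,.,R)
state=q1 head=1 tape=.[1]0010   (q1,1)→(q2,0,L)
state=q2 head=0 tape=[.]00010   (q2,.)→(q0,0,R)
state=q0 head=1 tape=0[0]0010   (q0,0)→(q0,0,R)
state=q0 head=2 tape=00[0]010   (q0,0)→(q0,0,R)
state=q0 head=3 tape=000[0]10   (q0,0)→(q0,0,R)
state=q0 head=4 tape=0000[1]0   (q0,1)→(q1,.,R)
state=q1 head=5 tape=0000.[0]
After 7 steps: state q1, head at 5, tape 0000.0.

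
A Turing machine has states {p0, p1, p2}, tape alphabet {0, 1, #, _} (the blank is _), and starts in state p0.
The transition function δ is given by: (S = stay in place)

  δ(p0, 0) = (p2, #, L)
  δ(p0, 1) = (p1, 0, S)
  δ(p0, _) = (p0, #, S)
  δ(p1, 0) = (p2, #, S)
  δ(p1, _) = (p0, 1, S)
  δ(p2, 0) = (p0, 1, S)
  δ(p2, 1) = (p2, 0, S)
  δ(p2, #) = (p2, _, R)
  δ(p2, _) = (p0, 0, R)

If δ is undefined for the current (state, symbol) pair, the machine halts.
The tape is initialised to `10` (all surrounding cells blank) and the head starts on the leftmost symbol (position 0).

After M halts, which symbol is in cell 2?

p0 | [1]0__   read 1 → write 0, move S, go to p1
p1 | [0]0__   read 0 → write #, move S, go to p2
p2 | [#]0__   read # → write _, move R, go to p2
p2 | _[0]__   read 0 → write 1, move S, go to p0
p0 | _[1]__   read 1 → write 0, move S, go to p1
p1 | _[0]__   read 0 → write #, move S, go to p2
p2 | _[#]__   read # → write _, move R, go to p2
p2 | __[_]_   read _ → write 0, move R, go to p0
p0 | __0[_]   read _ → write #, move S, go to p0
p0 | __0[#]
Cell 2 holds 0 when M halts.

0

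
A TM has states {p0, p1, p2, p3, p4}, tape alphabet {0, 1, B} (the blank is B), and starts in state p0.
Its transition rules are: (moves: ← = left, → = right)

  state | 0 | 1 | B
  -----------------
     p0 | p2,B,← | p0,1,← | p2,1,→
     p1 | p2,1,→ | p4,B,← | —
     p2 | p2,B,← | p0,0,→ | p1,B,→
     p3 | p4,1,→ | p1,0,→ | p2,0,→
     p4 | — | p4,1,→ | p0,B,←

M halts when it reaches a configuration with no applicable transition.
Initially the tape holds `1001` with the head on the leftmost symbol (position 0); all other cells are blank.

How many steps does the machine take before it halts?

state=p0 head=0 tape=B[1]001BBB   (p0,1)→(p0,1,←)
state=p0 head=-1 tape=[B]1001BBB   (p0,B)→(p2,1,→)
state=p2 head=0 tape=1[1]001BBB   (p2,1)→(p0,0,→)
state=p0 head=1 tape=10[0]01BBB   (p0,0)→(p2,B,←)
state=p2 head=0 tape=1[0]B01BBB   (p2,0)→(p2,B,←)
state=p2 head=-1 tape=[1]BB01BBB   (p2,1)→(p0,0,→)
state=p0 head=0 tape=0[B]B01BBB   (p0,B)→(p2,1,→)
state=p2 head=1 tape=01[B]01BBB   (p2,B)→(p1,B,→)
state=p1 head=2 tape=01B[0]1BBB   (p1,0)→(p2,1,→)
state=p2 head=3 tape=01B1[1]BBB   (p2,1)→(p0,0,→)
state=p0 head=4 tape=01B10[B]BB   (p0,B)→(p2,1,→)
state=p2 head=5 tape=01B101[B]B   (p2,B)→(p1,B,→)
state=p1 head=6 tape=01B101B[B]
M halts after 12 transitions.

12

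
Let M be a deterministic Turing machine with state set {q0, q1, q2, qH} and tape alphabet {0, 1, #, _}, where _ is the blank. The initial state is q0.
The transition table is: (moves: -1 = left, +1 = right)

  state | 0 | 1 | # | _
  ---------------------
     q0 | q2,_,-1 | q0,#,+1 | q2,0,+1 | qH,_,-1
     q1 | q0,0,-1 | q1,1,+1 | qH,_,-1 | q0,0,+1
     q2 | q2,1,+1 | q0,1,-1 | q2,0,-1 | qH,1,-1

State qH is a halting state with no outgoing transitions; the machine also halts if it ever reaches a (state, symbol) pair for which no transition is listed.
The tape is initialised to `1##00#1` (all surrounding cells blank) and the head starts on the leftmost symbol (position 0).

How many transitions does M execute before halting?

22

q0 | __[1]##00#1   read 1 → write #, move +1, go to q0
q0 | __#[#]#00#1   read # → write 0, move +1, go to q2
q2 | __#0[#]00#1   read # → write 0, move -1, go to q2
q2 | __#[0]000#1   read 0 → write 1, move +1, go to q2
q2 | __#1[0]00#1   read 0 → write 1, move +1, go to q2
q2 | __#11[0]0#1   read 0 → write 1, move +1, go to q2
q2 | __#111[0]#1   read 0 → write 1, move +1, go to q2
q2 | __#1111[#]1   read # → write 0, move -1, go to q2
q2 | __#111[1]01   read 1 → write 1, move -1, go to q0
q0 | __#11[1]101   read 1 → write #, move +1, go to q0
q0 | __#11#[1]01   read 1 → write #, move +1, go to q0
q0 | __#11##[0]1   read 0 → write _, move -1, go to q2
q2 | __#11#[#]_1   read # → write 0, move -1, go to q2
q2 | __#11[#]0_1   read # → write 0, move -1, go to q2
q2 | __#1[1]00_1   read 1 → write 1, move -1, go to q0
q0 | __#[1]100_1   read 1 → write #, move +1, go to q0
q0 | __##[1]00_1   read 1 → write #, move +1, go to q0
q0 | __###[0]0_1   read 0 → write _, move -1, go to q2
q2 | __##[#]_0_1   read # → write 0, move -1, go to q2
q2 | __#[#]0_0_1   read # → write 0, move -1, go to q2
q2 | __[#]00_0_1   read # → write 0, move -1, go to q2
q2 | _[_]000_0_1   read _ → write 1, move -1, go to qH
qH | [_]1000_0_1
M halts after 22 transitions.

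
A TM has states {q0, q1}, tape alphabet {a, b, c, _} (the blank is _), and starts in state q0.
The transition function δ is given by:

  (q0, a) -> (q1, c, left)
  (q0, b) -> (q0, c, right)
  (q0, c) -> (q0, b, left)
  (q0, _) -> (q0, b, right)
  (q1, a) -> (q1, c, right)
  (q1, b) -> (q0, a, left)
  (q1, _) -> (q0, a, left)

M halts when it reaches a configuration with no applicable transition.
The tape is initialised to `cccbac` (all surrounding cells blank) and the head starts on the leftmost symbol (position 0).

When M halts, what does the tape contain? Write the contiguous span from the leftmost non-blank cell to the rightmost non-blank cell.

bccccccc

state=q0 head=0 tape=__[c]ccbac   (q0,c)→(q0,b,left)
state=q0 head=-1 tape=_[_]bccbac   (q0,_)→(q0,b,right)
state=q0 head=0 tape=_b[b]ccbac   (q0,b)→(q0,c,right)
state=q0 head=1 tape=_bc[c]cbac   (q0,c)→(q0,b,left)
state=q0 head=0 tape=_b[c]bcbac   (q0,c)→(q0,b,left)
state=q0 head=-1 tape=_[b]bbcbac   (q0,b)→(q0,c,right)
state=q0 head=0 tape=_c[b]bcbac   (q0,b)→(q0,c,right)
state=q0 head=1 tape=_cc[b]cbac   (q0,b)→(q0,c,right)
state=q0 head=2 tape=_ccc[c]bac   (q0,c)→(q0,b,left)
state=q0 head=1 tape=_cc[c]bbac   (q0,c)→(q0,b,left)
state=q0 head=0 tape=_c[c]bbbac   (q0,c)→(q0,b,left)
state=q0 head=-1 tape=_[c]bbbbac   (q0,c)→(q0,b,left)
state=q0 head=-2 tape=[_]bbbbbac   (q0,_)→(q0,b,right)
state=q0 head=-1 tape=b[b]bbbbac   (q0,b)→(q0,c,right)
state=q0 head=0 tape=bc[b]bbbac   (q0,b)→(q0,c,right)
state=q0 head=1 tape=bcc[b]bbac   (q0,b)→(q0,c,right)
state=q0 head=2 tape=bccc[b]bac   (q0,b)→(q0,c,right)
state=q0 head=3 tape=bcccc[b]ac   (q0,b)→(q0,c,right)
state=q0 head=4 tape=bccccc[a]c   (q0,a)→(q1,c,left)
state=q1 head=3 tape=bcccc[c]cc
The non-blank tape span at halt is bccccccc.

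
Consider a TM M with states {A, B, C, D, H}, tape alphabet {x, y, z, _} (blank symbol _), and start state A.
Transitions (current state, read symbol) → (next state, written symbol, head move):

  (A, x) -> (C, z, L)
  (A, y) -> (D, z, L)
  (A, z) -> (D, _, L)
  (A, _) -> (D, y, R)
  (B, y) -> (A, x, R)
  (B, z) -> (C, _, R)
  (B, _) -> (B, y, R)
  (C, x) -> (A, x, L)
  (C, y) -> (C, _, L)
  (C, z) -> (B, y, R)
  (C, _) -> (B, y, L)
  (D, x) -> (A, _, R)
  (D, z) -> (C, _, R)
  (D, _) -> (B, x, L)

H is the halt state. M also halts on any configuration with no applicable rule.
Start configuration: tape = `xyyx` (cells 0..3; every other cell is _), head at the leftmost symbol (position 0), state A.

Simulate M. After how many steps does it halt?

7

A | __[x]yyx   read x → write z, move L, go to C
C | _[_]zyyx   read _ → write y, move L, go to B
B | [_]yzyyx   read _ → write y, move R, go to B
B | y[y]zyyx   read y → write x, move R, go to A
A | yx[z]yyx   read z → write _, move L, go to D
D | y[x]_yyx   read x → write _, move R, go to A
A | y_[_]yyx   read _ → write y, move R, go to D
D | y_y[y]yx
M halts after 7 transitions.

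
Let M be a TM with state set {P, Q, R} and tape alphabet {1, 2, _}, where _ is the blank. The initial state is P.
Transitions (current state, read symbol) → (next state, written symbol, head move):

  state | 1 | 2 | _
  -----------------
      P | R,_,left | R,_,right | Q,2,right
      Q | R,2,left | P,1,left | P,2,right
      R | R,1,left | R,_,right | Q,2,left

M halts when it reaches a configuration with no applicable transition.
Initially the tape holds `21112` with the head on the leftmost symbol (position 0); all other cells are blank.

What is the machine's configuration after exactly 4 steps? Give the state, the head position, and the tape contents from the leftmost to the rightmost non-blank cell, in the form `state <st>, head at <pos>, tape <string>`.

state=P head=0 tape=_[2]1112   (P,2)→(R,_,right)
state=R head=1 tape=__[1]112   (R,1)→(R,1,left)
state=R head=0 tape=_[_]1112   (R,_)→(Q,2,left)
state=Q head=-1 tape=[_]21112   (Q,_)→(P,2,right)
state=P head=0 tape=2[2]1112
After 4 steps: state P, head at 0, tape 221112.

state P, head at 0, tape 221112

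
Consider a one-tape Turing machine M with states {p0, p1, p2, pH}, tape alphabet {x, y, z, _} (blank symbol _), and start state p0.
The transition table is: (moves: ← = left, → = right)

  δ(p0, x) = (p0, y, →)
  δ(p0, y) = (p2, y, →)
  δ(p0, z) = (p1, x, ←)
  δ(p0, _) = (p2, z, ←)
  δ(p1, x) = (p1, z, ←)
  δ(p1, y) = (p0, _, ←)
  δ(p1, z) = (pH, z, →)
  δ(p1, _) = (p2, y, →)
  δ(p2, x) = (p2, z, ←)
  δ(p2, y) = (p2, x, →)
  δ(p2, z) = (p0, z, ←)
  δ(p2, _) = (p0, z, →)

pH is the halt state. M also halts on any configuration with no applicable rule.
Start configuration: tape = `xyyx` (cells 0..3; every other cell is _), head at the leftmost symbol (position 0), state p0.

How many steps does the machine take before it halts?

21

state=p0 head=0 tape=__[x]yyx   (p0,x)→(p0,y,→)
state=p0 head=1 tape=__y[y]yx   (p0,y)→(p2,y,→)
state=p2 head=2 tape=__yy[y]x   (p2,y)→(p2,x,→)
state=p2 head=3 tape=__yyx[x]   (p2,x)→(p2,z,←)
state=p2 head=2 tape=__yy[x]z   (p2,x)→(p2,z,←)
state=p2 head=1 tape=__y[y]zz   (p2,y)→(p2,x,→)
state=p2 head=2 tape=__yx[z]z   (p2,z)→(p0,z,←)
state=p0 head=1 tape=__y[x]zz   (p0,x)→(p0,y,→)
state=p0 head=2 tape=__yy[z]z   (p0,z)→(p1,x,←)
state=p1 head=1 tape=__y[y]xz   (p1,y)→(p0,_,←)
state=p0 head=0 tape=__[y]_xz   (p0,y)→(p2,y,→)
state=p2 head=1 tape=__y[_]xz   (p2,_)→(p0,z,→)
state=p0 head=2 tape=__yz[x]z   (p0,x)→(p0,y,→)
state=p0 head=3 tape=__yzy[z]   (p0,z)→(p1,x,←)
state=p1 head=2 tape=__yz[y]x   (p1,y)→(p0,_,←)
state=p0 head=1 tape=__y[z]_x   (p0,z)→(p1,x,←)
state=p1 head=0 tape=__[y]x_x   (p1,y)→(p0,_,←)
state=p0 head=-1 tape=_[_]_x_x   (p0,_)→(p2,z,←)
state=p2 head=-2 tape=[_]z_x_x   (p2,_)→(p0,z,→)
state=p0 head=-1 tape=z[z]_x_x   (p0,z)→(p1,x,←)
state=p1 head=-2 tape=[z]x_x_x   (p1,z)→(pH,z,→)
state=pH head=-1 tape=z[x]_x_x
M halts after 21 transitions.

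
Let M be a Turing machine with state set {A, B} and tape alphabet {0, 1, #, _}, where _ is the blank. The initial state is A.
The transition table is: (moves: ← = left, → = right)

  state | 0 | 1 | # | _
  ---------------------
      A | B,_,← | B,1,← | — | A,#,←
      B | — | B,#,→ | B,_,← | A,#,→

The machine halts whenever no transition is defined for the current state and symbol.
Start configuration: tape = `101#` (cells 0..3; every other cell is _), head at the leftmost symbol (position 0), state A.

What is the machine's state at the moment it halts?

A

state=A head=0 tape=__[1]01#   (A,1)→(B,1,←)
state=B head=-1 tape=_[_]101#   (B,_)→(A,#,→)
state=A head=0 tape=_#[1]01#   (A,1)→(B,1,←)
state=B head=-1 tape=_[#]101#   (B,#)→(B,_,←)
state=B head=-2 tape=[_]_101#   (B,_)→(A,#,→)
state=A head=-1 tape=#[_]101#   (A,_)→(A,#,←)
state=A head=-2 tape=[#]#101#
No transition is defined for (A, #); M halts in state A.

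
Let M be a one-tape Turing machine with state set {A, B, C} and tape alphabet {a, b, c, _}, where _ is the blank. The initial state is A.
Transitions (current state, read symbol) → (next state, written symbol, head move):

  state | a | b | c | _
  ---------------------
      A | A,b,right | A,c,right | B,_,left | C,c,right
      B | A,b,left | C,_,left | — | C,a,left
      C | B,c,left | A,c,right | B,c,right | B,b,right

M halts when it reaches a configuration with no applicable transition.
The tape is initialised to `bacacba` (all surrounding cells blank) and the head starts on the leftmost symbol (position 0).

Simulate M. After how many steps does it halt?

A | __[b]acacba   read b → write c, move right, go to A
A | __c[a]cacba   read a → write b, move right, go to A
A | __cb[c]acba   read c → write _, move left, go to B
B | __c[b]_acba   read b → write _, move left, go to C
C | __[c]__acba   read c → write c, move right, go to B
B | __c[_]_acba   read _ → write a, move left, go to C
C | __[c]a_acba   read c → write c, move right, go to B
B | __c[a]_acba   read a → write b, move left, go to A
A | __[c]b_acba   read c → write _, move left, go to B
B | _[_]_b_acba   read _ → write a, move left, go to C
C | [_]a_b_acba   read _ → write b, move right, go to B
B | b[a]_b_acba   read a → write b, move left, go to A
A | [b]b_b_acba   read b → write c, move right, go to A
A | c[b]_b_acba   read b → write c, move right, go to A
A | cc[_]b_acba   read _ → write c, move right, go to C
C | ccc[b]_acba   read b → write c, move right, go to A
A | cccc[_]acba   read _ → write c, move right, go to C
C | ccccc[a]cba   read a → write c, move left, go to B
B | cccc[c]ccba
M halts after 18 transitions.

18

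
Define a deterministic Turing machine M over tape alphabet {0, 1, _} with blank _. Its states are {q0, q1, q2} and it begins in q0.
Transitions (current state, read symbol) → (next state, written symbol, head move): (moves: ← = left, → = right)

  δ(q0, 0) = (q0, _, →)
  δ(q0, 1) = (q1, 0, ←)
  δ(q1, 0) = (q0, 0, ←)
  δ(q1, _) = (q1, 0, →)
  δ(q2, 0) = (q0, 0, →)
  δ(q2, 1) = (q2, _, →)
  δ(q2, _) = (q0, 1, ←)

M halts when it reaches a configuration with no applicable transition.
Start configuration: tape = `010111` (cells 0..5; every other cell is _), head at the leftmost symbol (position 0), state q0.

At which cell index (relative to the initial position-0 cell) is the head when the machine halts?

state=q0 head=0 tape=[0]10111_   (q0,0)→(q0,_,→)
state=q0 head=1 tape=_[1]0111_   (q0,1)→(q1,0,←)
state=q1 head=0 tape=[_]00111_   (q1,_)→(q1,0,→)
state=q1 head=1 tape=0[0]0111_   (q1,0)→(q0,0,←)
state=q0 head=0 tape=[0]00111_   (q0,0)→(q0,_,→)
state=q0 head=1 tape=_[0]0111_   (q0,0)→(q0,_,→)
state=q0 head=2 tape=__[0]111_   (q0,0)→(q0,_,→)
state=q0 head=3 tape=___[1]11_   (q0,1)→(q1,0,←)
state=q1 head=2 tape=__[_]011_   (q1,_)→(q1,0,→)
state=q1 head=3 tape=__0[0]11_   (q1,0)→(q0,0,←)
state=q0 head=2 tape=__[0]011_   (q0,0)→(q0,_,→)
state=q0 head=3 tape=___[0]11_   (q0,0)→(q0,_,→)
state=q0 head=4 tape=____[1]1_   (q0,1)→(q1,0,←)
state=q1 head=3 tape=___[_]01_   (q1,_)→(q1,0,→)
state=q1 head=4 tape=___0[0]1_   (q1,0)→(q0,0,←)
state=q0 head=3 tape=___[0]01_   (q0,0)→(q0,_,→)
state=q0 head=4 tape=____[0]1_   (q0,0)→(q0,_,→)
state=q0 head=5 tape=_____[1]_   (q0,1)→(q1,0,←)
state=q1 head=4 tape=____[_]0_   (q1,_)→(q1,0,→)
state=q1 head=5 tape=____0[0]_   (q1,0)→(q0,0,←)
state=q0 head=4 tape=____[0]0_   (q0,0)→(q0,_,→)
state=q0 head=5 tape=_____[0]_   (q0,0)→(q0,_,→)
state=q0 head=6 tape=______[_]
At halt the head is at cell 6.

6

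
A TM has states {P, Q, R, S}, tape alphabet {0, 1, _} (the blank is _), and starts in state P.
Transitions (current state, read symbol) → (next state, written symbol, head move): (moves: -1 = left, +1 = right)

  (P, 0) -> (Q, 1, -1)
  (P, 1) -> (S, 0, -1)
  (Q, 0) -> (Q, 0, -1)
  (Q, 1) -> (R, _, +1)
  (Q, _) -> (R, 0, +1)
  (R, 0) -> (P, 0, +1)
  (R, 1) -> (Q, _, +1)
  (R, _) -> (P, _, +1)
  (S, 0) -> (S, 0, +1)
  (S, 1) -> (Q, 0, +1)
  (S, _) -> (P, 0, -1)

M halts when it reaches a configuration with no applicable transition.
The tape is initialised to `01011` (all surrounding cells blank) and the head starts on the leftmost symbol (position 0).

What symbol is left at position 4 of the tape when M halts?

P | _[0]1011___   read 0 → write 1, move -1, go to Q
Q | [_]11011___   read _ → write 0, move +1, go to R
R | 0[1]1011___   read 1 → write _, move +1, go to Q
Q | 0_[1]011___   read 1 → write _, move +1, go to R
R | 0__[0]11___   read 0 → write 0, move +1, go to P
P | 0__0[1]1___   read 1 → write 0, move -1, go to S
S | 0__[0]01___   read 0 → write 0, move +1, go to S
S | 0__0[0]1___   read 0 → write 0, move +1, go to S
S | 0__00[1]___   read 1 → write 0, move +1, go to Q
Q | 0__000[_]__   read _ → write 0, move +1, go to R
R | 0__0000[_]_   read _ → write _, move +1, go to P
P | 0__0000_[_]
Cell 4 holds 0 when M halts.

0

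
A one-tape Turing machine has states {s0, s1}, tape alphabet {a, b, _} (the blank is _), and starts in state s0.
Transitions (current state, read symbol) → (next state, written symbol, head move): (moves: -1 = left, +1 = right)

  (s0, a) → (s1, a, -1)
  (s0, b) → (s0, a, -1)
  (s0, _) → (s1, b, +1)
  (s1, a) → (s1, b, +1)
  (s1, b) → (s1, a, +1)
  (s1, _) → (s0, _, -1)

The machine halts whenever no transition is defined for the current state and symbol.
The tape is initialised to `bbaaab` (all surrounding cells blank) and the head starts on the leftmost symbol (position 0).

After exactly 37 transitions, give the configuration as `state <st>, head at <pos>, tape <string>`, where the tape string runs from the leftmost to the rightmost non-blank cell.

s0 | _[b]baaab_   read b → write a, move -1, go to s0
s0 | [_]abaaab_   read _ → write b, move +1, go to s1
s1 | b[a]baaab_   read a → write b, move +1, go to s1
s1 | bb[b]aaab_   read b → write a, move +1, go to s1
s1 | bba[a]aab_   read a → write b, move +1, go to s1
s1 | bbab[a]ab_   read a → write b, move +1, go to s1
s1 | bbabb[a]b_   read a → write b, move +1, go to s1
s1 | bbabbb[b]_   read b → write a, move +1, go to s1
s1 | bbabbba[_]   read _ → write _, move -1, go to s0
s0 | bbabbb[a]_   read a → write a, move -1, go to s1
s1 | bbabb[b]a_   read b → write a, move +1, go to s1
s1 | bbabba[a]_   read a → write b, move +1, go to s1
s1 | bbabbab[_]   read _ → write _, move -1, go to s0
s0 | bbabba[b]_   read b → write a, move -1, go to s0
s0 | bbabb[a]a_   read a → write a, move -1, go to s1
s1 | bbab[b]aa_   read b → write a, move +1, go to s1
s1 | bbaba[a]a_   read a → write b, move +1, go to s1
s1 | bbabab[a]_   read a → write b, move +1, go to s1
s1 | bbababb[_]   read _ → write _, move -1, go to s0
s0 | bbabab[b]_   read b → write a, move -1, go to s0
s0 | bbaba[b]a_   read b → write a, move -1, go to s0
s0 | bbab[a]aa_   read a → write a, move -1, go to s1
s1 | bba[b]aaa_   read b → write a, move +1, go to s1
s1 | bbaa[a]aa_   read a → write b, move +1, go to s1
s1 | bbaab[a]a_   read a → write b, move +1, go to s1
s1 | bbaabb[a]_   read a → write b, move +1, go to s1
s1 | bbaabbb[_]   read _ → write _, move -1, go to s0
s0 | bbaabb[b]_   read b → write a, move -1, go to s0
s0 | bbaab[b]a_   read b → write a, move -1, go to s0
s0 | bbaa[b]aa_   read b → write a, move -1, go to s0
s0 | bba[a]aaa_   read a → write a, move -1, go to s1
s1 | bb[a]aaaa_   read a → write b, move +1, go to s1
s1 | bbb[a]aaa_   read a → write b, move +1, go to s1
s1 | bbbb[a]aa_   read a → write b, move +1, go to s1
s1 | bbbbb[a]a_   read a → write b, move +1, go to s1
s1 | bbbbbb[a]_   read a → write b, move +1, go to s1
s1 | bbbbbbb[_]   read _ → write _, move -1, go to s0
s0 | bbbbbb[b]_
After 37 steps: state s0, head at 5, tape bbbbbbb.

state s0, head at 5, tape bbbbbbb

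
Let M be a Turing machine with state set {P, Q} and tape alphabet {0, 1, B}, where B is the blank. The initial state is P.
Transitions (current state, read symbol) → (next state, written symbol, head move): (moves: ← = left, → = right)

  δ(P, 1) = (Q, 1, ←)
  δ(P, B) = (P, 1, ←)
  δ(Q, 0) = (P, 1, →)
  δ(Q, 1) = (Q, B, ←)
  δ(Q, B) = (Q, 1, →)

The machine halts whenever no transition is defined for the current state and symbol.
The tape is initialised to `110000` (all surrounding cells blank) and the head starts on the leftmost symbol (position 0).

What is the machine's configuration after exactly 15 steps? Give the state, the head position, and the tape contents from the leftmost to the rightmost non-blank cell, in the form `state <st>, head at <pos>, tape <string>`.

state Q, head at 1, tape 1111B0000

P | BBB[1]10000   read 1 → write 1, move ←, go to Q
Q | BB[B]110000   read B → write 1, move →, go to Q
Q | BB1[1]10000   read 1 → write B, move ←, go to Q
Q | BB[1]B10000   read 1 → write B, move ←, go to Q
Q | B[B]BB10000   read B → write 1, move →, go to Q
Q | B1[B]B10000   read B → write 1, move →, go to Q
Q | B11[B]10000   read B → write 1, move →, go to Q
Q | B111[1]0000   read 1 → write B, move ←, go to Q
Q | B11[1]B0000   read 1 → write B, move ←, go to Q
Q | B1[1]BB0000   read 1 → write B, move ←, go to Q
Q | B[1]BBB0000   read 1 → write B, move ←, go to Q
Q | [B]BBBB0000   read B → write 1, move →, go to Q
Q | 1[B]BBB0000   read B → write 1, move →, go to Q
Q | 11[B]BB0000   read B → write 1, move →, go to Q
Q | 111[B]B0000   read B → write 1, move →, go to Q
Q | 1111[B]0000
After 15 steps: state Q, head at 1, tape 1111B0000.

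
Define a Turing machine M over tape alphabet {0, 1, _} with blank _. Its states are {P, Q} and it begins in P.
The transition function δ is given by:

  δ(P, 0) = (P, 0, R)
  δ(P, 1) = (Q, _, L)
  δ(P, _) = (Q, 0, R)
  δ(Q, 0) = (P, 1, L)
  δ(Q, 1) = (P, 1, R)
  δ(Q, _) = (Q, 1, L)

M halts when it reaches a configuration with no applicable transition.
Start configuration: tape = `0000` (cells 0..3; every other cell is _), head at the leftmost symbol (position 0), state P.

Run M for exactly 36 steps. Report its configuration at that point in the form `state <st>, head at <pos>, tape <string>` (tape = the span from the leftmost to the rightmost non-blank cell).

P | __[0]000__   read 0 → write 0, move R, go to P
P | __0[0]00__   read 0 → write 0, move R, go to P
P | __00[0]0__   read 0 → write 0, move R, go to P
P | __000[0]__   read 0 → write 0, move R, go to P
P | __0000[_]_   read _ → write 0, move R, go to Q
Q | __00000[_]   read _ → write 1, move L, go to Q
Q | __0000[0]1   read 0 → write 1, move L, go to P
P | __000[0]11   read 0 → write 0, move R, go to P
P | __0000[1]1   read 1 → write _, move L, go to Q
Q | __000[0]_1   read 0 → write 1, move L, go to P
P | __00[0]1_1   read 0 → write 0, move R, go to P
P | __000[1]_1   read 1 → write _, move L, go to Q
Q | __00[0]__1   read 0 → write 1, move L, go to P
P | __0[0]1__1   read 0 → write 0, move R, go to P
P | __00[1]__1   read 1 → write _, move L, go to Q
Q | __0[0]___1   read 0 → write 1, move L, go to P
P | __[0]1___1   read 0 → write 0, move R, go to P
P | __0[1]___1   read 1 → write _, move L, go to Q
Q | __[0]____1   read 0 → write 1, move L, go to P
P | _[_]1____1   read _ → write 0, move R, go to Q
Q | _0[1]____1   read 1 → write 1, move R, go to P
P | _01[_]___1   read _ → write 0, move R, go to Q
Q | _010[_]__1   read _ → write 1, move L, go to Q
Q | _01[0]1__1   read 0 → write 1, move L, go to P
P | _0[1]11__1   read 1 → write _, move L, go to Q
Q | _[0]_11__1   read 0 → write 1, move L, go to P
P | [_]1_11__1   read _ → write 0, move R, go to Q
Q | 0[1]_11__1   read 1 → write 1, move R, go to P
P | 01[_]11__1   read _ → write 0, move R, go to Q
Q | 010[1]1__1   read 1 → write 1, move R, go to P
P | 0101[1]__1   read 1 → write _, move L, go to Q
Q | 010[1]___1   read 1 → write 1, move R, go to P
P | 0101[_]__1   read _ → write 0, move R, go to Q
Q | 01010[_]_1   read _ → write 1, move L, go to Q
Q | 0101[0]1_1   read 0 → write 1, move L, go to P
P | 010[1]11_1   read 1 → write _, move L, go to Q
Q | 01[0]_11_1
After 36 steps: state Q, head at 0, tape 010_11_1.

state Q, head at 0, tape 010_11_1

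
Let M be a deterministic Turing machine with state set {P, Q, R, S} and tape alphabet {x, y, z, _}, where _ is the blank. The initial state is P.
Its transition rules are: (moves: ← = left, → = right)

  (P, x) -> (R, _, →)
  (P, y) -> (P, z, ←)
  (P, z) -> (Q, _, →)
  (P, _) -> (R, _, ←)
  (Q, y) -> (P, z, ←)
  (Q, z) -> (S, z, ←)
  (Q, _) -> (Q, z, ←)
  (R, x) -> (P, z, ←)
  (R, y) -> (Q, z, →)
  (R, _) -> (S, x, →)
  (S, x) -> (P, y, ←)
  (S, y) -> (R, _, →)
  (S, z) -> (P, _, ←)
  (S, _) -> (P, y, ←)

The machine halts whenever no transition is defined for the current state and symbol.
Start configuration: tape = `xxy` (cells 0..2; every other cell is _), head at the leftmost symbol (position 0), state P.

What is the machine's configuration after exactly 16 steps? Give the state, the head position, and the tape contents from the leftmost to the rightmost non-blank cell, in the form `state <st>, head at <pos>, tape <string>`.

P | __[x]xy   read x → write _, move →, go to R
R | ___[x]y   read x → write z, move ←, go to P
P | __[_]zy   read _ → write _, move ←, go to R
R | _[_]_zy   read _ → write x, move →, go to S
S | _x[_]zy   read _ → write y, move ←, go to P
P | _[x]yzy   read x → write _, move →, go to R
R | __[y]zy   read y → write z, move →, go to Q
Q | __z[z]y   read z → write z, move ←, go to S
S | __[z]zy   read z → write _, move ←, go to P
P | _[_]_zy   read _ → write _, move ←, go to R
R | [_]__zy   read _ → write x, move →, go to S
S | x[_]_zy   read _ → write y, move ←, go to P
P | [x]y_zy   read x → write _, move →, go to R
R | _[y]_zy   read y → write z, move →, go to Q
Q | _z[_]zy   read _ → write z, move ←, go to Q
Q | _[z]zzy   read z → write z, move ←, go to S
S | [_]zzzy
After 16 steps: state S, head at -2, tape zzzy.

state S, head at -2, tape zzzy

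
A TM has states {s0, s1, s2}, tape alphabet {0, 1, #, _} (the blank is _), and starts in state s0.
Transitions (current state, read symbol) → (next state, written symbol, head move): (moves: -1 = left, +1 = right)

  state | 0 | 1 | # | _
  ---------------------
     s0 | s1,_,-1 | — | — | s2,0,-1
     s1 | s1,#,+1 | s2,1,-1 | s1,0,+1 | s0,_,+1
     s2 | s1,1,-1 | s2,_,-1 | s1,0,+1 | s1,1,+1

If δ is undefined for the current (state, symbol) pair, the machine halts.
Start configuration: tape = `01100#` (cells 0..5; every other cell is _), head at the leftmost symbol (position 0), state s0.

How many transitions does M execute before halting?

15

s0 | ___[0]1100#   read 0 → write _, move -1, go to s1
s1 | __[_]_1100#   read _ → write _, move +1, go to s0
s0 | ___[_]1100#   read _ → write 0, move -1, go to s2
s2 | __[_]01100#   read _ → write 1, move +1, go to s1
s1 | __1[0]1100#   read 0 → write #, move +1, go to s1
s1 | __1#[1]100#   read 1 → write 1, move -1, go to s2
s2 | __1[#]1100#   read # → write 0, move +1, go to s1
s1 | __10[1]100#   read 1 → write 1, move -1, go to s2
s2 | __1[0]1100#   read 0 → write 1, move -1, go to s1
s1 | __[1]11100#   read 1 → write 1, move -1, go to s2
s2 | _[_]111100#   read _ → write 1, move +1, go to s1
s1 | _1[1]11100#   read 1 → write 1, move -1, go to s2
s2 | _[1]111100#   read 1 → write _, move -1, go to s2
s2 | [_]_111100#   read _ → write 1, move +1, go to s1
s1 | 1[_]111100#   read _ → write _, move +1, go to s0
s0 | 1_[1]11100#
M halts after 15 transitions.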